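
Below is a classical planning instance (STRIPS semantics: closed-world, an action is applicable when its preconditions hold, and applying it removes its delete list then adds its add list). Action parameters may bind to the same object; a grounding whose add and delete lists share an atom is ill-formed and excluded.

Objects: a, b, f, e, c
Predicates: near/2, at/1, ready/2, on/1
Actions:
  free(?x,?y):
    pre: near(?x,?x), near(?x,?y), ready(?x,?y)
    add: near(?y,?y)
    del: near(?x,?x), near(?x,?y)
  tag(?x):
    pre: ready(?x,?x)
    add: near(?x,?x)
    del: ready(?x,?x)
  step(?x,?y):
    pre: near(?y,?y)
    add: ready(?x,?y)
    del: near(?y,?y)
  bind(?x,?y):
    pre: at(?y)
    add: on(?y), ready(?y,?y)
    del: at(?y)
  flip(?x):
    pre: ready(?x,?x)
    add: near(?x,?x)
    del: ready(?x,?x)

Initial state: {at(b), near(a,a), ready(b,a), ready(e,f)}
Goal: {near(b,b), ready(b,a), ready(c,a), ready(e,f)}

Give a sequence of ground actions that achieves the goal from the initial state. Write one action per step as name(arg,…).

1. step(c,a)  →  {at(b), ready(b,a), ready(c,a), ready(e,f)}
2. bind(a,b)  →  {on(b), ready(b,a), ready(b,b), ready(c,a), ready(e,f)}
3. tag(b)  →  {near(b,b), on(b), ready(b,a), ready(c,a), ready(e,f)}

step(c,a); bind(a,b); tag(b)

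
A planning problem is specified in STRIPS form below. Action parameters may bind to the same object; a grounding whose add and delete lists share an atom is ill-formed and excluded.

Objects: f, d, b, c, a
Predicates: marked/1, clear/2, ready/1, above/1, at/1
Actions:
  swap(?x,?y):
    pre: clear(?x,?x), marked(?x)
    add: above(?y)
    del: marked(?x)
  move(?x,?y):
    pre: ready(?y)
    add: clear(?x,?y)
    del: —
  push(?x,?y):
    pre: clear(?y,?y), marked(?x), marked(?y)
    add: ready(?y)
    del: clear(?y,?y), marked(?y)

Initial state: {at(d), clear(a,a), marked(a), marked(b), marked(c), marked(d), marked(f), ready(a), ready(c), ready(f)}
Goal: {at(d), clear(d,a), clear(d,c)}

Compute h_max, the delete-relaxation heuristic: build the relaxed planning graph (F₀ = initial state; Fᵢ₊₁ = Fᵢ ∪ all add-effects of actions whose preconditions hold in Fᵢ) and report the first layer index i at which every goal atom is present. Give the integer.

F0 = init (10 atoms)
F1 = F0 ∪ {above(a), above(b), above(c), above(d), above(f), clear(a,c), clear(a,f), clear(b,a), clear(b,c), clear(b,f), clear(c,a), clear(c,c), clear(c,f), clear(d,a), clear(d,c), clear(d,f), clear(f,a), clear(f,c), clear(f,f)}  (29 atoms)
goal ⊆ F1  ⇒  h_max = 1

1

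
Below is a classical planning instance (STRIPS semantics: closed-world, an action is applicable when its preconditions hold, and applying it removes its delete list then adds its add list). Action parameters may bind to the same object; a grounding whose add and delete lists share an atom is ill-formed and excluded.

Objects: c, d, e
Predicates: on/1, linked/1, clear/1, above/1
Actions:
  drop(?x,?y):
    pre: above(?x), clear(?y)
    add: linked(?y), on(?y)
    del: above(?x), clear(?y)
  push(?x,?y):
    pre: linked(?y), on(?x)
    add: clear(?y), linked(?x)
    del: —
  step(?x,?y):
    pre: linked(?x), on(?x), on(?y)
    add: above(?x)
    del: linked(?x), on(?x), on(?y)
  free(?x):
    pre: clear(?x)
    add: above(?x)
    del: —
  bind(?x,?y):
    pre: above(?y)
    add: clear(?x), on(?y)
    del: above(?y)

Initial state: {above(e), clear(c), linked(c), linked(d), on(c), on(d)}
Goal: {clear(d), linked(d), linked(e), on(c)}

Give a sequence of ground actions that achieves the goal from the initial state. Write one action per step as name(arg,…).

1. bind(c,e)  →  {clear(c), linked(c), linked(d), on(c), on(d), on(e)}
2. push(e,d)  →  {clear(c), clear(d), linked(c), linked(d), linked(e), on(c), on(d), on(e)}

bind(c,e); push(e,d)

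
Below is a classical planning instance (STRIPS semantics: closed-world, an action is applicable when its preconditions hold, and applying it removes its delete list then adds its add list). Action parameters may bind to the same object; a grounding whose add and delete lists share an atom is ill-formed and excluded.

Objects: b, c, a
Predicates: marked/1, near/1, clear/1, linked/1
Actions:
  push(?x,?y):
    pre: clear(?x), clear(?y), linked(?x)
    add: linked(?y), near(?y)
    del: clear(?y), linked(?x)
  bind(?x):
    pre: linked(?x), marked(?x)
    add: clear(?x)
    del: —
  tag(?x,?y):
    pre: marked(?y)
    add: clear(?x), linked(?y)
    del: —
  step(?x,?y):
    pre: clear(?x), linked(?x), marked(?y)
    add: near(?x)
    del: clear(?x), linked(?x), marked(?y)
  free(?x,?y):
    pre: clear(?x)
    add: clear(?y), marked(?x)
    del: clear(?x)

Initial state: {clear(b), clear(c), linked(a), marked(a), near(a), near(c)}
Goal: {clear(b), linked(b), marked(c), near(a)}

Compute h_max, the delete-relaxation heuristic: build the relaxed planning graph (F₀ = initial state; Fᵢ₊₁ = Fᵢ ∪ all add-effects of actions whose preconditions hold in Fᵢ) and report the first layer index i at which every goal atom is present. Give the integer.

2

F0 = init (6 atoms)
F1 = F0 ∪ {clear(a), marked(b), marked(c)}  (9 atoms)
F2 = F1 ∪ {linked(b), linked(c), near(b)}  (12 atoms)
goal ⊆ F2  ⇒  h_max = 2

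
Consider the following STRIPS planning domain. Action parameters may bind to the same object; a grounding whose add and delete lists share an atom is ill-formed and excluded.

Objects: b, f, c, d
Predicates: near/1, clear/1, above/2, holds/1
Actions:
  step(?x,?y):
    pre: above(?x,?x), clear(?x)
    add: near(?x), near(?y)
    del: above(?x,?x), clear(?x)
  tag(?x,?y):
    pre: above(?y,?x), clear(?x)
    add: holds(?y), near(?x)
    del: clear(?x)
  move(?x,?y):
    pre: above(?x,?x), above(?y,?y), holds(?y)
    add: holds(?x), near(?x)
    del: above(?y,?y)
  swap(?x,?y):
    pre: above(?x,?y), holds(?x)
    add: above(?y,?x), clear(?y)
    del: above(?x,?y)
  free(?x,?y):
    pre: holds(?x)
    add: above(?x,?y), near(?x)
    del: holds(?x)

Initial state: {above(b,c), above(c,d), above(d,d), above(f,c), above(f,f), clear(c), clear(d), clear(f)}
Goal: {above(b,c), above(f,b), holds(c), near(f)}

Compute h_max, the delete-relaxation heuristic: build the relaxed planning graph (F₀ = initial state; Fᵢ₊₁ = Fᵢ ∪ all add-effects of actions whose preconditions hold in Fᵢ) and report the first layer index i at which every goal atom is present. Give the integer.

F0 = init (8 atoms)
F1 = F0 ∪ {holds(b), holds(c), holds(d), holds(f), near(b), near(c), near(d), near(f)}  (16 atoms)
F2 = F1 ∪ {above(b,b), above(b,d), above(b,f), above(c,b), above(c,c), above(c,f), above(d,b), above(d,c), above(d,f), above(f,b), above(f,d)}  (27 atoms)
goal ⊆ F2  ⇒  h_max = 2

2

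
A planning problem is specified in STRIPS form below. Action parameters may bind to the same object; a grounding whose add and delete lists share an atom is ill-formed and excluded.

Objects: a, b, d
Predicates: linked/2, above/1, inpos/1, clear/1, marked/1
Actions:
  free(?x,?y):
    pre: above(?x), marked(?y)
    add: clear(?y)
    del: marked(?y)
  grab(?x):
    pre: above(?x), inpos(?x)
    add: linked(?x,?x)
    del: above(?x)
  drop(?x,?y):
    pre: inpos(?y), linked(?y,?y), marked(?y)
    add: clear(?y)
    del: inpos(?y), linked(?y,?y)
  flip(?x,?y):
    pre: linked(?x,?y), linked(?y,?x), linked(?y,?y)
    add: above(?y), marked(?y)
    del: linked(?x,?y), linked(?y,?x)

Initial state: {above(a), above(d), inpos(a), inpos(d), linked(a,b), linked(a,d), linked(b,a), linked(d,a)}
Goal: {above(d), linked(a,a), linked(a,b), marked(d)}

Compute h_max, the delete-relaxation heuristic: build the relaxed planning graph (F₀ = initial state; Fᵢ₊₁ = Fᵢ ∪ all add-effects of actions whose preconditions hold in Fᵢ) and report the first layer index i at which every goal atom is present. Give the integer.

2

F0 = init (8 atoms)
F1 = F0 ∪ {linked(a,a), linked(d,d)}  (10 atoms)
F2 = F1 ∪ {marked(a), marked(d)}  (12 atoms)
goal ⊆ F2  ⇒  h_max = 2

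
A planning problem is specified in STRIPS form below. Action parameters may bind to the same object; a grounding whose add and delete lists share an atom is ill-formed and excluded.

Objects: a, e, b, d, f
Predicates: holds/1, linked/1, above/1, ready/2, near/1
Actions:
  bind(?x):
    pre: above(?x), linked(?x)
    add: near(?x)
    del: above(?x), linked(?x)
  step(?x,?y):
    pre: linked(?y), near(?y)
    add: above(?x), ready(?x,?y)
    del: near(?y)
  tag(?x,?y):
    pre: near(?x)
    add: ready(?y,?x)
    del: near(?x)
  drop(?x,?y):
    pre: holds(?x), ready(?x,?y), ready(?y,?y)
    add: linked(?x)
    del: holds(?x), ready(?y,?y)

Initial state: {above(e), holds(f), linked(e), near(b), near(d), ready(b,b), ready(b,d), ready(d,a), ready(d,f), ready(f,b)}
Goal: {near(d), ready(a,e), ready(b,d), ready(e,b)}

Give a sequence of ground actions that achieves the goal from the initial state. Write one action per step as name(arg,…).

bind(e); tag(e,a); tag(b,e)

1. bind(e)  →  {holds(f), near(b), near(d), near(e), ready(b,b), ready(b,d), ready(d,a), ready(d,f), ready(f,b)}
2. tag(e,a)  →  {holds(f), near(b), near(d), ready(a,e), ready(b,b), ready(b,d), ready(d,a), ready(d,f), ready(f,b)}
3. tag(b,e)  →  {holds(f), near(d), ready(a,e), ready(b,b), ready(b,d), ready(d,a), ready(d,f), ready(e,b), ready(f,b)}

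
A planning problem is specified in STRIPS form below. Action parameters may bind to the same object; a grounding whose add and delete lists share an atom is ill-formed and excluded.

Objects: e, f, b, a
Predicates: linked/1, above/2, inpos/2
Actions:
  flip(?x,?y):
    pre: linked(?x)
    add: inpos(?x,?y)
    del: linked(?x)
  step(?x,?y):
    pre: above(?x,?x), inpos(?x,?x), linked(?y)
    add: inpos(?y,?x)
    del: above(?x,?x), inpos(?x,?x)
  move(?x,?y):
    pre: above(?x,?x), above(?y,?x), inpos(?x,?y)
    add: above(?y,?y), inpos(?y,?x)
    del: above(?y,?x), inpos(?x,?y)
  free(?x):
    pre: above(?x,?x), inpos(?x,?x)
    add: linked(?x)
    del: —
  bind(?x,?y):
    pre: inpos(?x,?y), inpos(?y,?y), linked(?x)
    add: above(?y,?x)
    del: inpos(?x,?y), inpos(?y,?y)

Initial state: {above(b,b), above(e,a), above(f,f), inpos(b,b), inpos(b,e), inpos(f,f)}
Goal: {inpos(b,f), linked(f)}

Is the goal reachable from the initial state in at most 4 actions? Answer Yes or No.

1. free(f)  →  {above(b,b), above(e,a), above(f,f), inpos(b,b), inpos(b,e), inpos(f,f), linked(f)}
2. free(b)  →  {above(b,b), above(e,a), above(f,f), inpos(b,b), inpos(b,e), inpos(f,f), linked(b), linked(f)}
3. flip(b,f)  →  {above(b,b), above(e,a), above(f,f), inpos(b,b), inpos(b,e), inpos(b,f), inpos(f,f), linked(f)}
optimal plan length = 3; 3 ≤ 4

Yes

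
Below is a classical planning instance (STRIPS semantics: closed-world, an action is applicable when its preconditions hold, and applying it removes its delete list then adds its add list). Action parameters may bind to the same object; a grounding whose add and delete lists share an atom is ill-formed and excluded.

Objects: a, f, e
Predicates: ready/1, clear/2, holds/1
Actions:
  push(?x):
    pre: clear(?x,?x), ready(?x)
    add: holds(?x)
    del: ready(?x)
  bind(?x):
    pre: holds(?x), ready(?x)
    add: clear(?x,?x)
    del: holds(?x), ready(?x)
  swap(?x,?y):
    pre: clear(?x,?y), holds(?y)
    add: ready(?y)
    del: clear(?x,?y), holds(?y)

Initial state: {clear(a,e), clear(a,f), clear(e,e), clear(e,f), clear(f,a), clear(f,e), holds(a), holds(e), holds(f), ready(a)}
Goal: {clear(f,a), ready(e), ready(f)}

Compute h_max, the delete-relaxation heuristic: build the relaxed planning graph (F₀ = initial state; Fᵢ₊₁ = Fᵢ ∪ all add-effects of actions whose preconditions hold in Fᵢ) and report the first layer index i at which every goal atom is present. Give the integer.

F0 = init (10 atoms)
F1 = F0 ∪ {clear(a,a), ready(e), ready(f)}  (13 atoms)
goal ⊆ F1  ⇒  h_max = 1

1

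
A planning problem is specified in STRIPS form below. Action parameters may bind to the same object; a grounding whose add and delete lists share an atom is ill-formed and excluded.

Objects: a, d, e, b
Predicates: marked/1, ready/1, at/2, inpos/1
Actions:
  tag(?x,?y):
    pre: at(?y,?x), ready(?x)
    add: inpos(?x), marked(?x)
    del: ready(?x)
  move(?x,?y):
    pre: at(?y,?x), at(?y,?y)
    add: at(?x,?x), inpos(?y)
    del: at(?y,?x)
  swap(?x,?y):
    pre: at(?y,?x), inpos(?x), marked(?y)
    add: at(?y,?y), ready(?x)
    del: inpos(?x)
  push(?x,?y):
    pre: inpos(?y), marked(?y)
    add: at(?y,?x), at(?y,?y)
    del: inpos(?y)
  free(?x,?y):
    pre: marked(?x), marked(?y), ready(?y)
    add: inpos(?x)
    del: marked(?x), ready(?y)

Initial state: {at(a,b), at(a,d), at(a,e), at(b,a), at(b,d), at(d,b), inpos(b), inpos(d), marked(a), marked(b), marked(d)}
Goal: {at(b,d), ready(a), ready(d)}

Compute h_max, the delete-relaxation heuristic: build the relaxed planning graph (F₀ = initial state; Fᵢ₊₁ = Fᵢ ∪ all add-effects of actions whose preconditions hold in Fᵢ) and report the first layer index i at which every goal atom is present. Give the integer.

F0 = init (11 atoms)
F1 = F0 ∪ {at(a,a), at(b,b), at(b,e), at(d,a), at(d,d), at(d,e), ready(b), ready(d)}  (19 atoms)
F2 = F1 ∪ {at(e,e), inpos(a)}  (21 atoms)
F3 = F2 ∪ {ready(a)}  (22 atoms)
goal ⊆ F3  ⇒  h_max = 3

3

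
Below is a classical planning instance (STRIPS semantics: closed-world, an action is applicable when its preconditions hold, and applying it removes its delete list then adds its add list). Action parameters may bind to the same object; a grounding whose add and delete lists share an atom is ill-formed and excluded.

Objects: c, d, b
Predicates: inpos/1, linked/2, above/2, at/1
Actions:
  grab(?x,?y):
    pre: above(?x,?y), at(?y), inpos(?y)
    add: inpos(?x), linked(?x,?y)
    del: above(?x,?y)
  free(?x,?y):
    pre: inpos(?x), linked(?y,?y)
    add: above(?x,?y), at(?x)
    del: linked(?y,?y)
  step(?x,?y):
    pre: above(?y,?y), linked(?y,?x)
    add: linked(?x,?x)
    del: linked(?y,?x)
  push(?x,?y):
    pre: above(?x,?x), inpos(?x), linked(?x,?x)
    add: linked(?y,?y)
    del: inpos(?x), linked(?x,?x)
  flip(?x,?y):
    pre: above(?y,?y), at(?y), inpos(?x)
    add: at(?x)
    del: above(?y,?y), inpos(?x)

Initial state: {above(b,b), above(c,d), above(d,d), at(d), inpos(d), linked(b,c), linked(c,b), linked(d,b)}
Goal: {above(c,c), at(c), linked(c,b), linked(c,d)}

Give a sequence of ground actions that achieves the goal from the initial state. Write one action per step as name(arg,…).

1. grab(c,d)  →  {above(b,b), above(d,d), at(d), inpos(c), inpos(d), linked(b,c), linked(c,b), linked(c,d), linked(d,b)}
2. step(c,b)  →  {above(b,b), above(d,d), at(d), inpos(c), inpos(d), linked(c,b), linked(c,c), linked(c,d), linked(d,b)}
3. free(c,c)  →  {above(b,b), above(c,c), above(d,d), at(c), at(d), inpos(c), inpos(d), linked(c,b), linked(c,d), linked(d,b)}

grab(c,d); step(c,b); free(c,c)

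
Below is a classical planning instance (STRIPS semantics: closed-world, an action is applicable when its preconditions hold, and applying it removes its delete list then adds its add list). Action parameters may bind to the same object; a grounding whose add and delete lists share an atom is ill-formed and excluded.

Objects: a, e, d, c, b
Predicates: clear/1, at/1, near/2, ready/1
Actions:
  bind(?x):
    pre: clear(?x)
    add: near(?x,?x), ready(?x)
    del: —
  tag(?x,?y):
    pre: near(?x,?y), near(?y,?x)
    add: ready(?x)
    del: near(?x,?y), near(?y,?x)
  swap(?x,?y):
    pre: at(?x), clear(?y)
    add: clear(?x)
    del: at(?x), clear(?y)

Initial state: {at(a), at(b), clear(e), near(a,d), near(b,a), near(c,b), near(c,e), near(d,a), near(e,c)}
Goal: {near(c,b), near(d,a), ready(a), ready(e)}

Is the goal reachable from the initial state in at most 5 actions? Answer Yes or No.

1. bind(e)  →  {at(a), at(b), clear(e), near(a,d), near(b,a), near(c,b), near(c,e), near(d,a), near(e,c), near(e,e), ready(e)}
2. swap(a,e)  →  {at(b), clear(a), near(a,d), near(b,a), near(c,b), near(c,e), near(d,a), near(e,c), near(e,e), ready(e)}
3. bind(a)  →  {at(b), clear(a), near(a,a), near(a,d), near(b,a), near(c,b), near(c,e), near(d,a), near(e,c), near(e,e), ready(a), ready(e)}
optimal plan length = 3; 3 ≤ 5

Yes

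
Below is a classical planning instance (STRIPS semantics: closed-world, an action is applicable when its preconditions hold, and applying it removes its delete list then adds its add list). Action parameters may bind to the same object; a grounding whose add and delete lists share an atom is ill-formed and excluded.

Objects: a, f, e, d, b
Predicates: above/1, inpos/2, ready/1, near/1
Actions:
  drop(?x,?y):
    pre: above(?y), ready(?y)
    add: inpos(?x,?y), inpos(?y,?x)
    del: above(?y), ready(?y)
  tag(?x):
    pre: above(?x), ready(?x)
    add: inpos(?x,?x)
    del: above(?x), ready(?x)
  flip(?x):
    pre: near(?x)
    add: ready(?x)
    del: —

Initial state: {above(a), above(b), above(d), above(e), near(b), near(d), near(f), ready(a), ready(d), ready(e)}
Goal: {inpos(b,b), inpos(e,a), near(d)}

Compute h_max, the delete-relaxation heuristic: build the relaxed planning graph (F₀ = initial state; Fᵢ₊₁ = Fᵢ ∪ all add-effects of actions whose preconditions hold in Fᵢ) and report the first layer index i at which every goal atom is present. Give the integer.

F0 = init (10 atoms)
F1 = F0 ∪ {inpos(a,a), inpos(a,b), inpos(a,d), inpos(a,e), inpos(a,f), inpos(b,a), inpos(b,d), inpos(b,e), inpos(d,a), inpos(d,b), inpos(d,d), inpos(d,e), inpos(d,f), inpos(e,a), inpos(e,b), inpos(e,d), inpos(e,e), inpos(e,f), inpos(f,a), inpos(f,d), inpos(f,e), ready(b), ready(f)}  (33 atoms)
F2 = F1 ∪ {inpos(b,b), inpos(b,f), inpos(f,b)}  (36 atoms)
goal ⊆ F2  ⇒  h_max = 2

2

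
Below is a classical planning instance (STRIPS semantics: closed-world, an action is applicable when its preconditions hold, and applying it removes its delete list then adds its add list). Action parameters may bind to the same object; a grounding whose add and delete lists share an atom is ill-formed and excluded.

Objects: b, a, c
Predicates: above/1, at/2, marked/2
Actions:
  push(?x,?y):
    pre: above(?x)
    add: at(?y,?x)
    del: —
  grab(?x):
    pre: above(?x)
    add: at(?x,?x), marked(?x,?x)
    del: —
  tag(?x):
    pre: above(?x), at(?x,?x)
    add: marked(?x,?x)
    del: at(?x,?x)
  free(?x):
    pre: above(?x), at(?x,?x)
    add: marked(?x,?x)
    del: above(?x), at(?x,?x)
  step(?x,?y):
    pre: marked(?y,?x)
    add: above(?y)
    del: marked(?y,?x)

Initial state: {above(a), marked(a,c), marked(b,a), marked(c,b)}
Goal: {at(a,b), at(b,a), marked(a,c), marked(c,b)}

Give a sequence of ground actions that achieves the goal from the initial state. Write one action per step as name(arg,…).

push(a,b); step(a,b); push(b,a)

1. push(a,b)  →  {above(a), at(b,a), marked(a,c), marked(b,a), marked(c,b)}
2. step(a,b)  →  {above(a), above(b), at(b,a), marked(a,c), marked(c,b)}
3. push(b,a)  →  {above(a), above(b), at(a,b), at(b,a), marked(a,c), marked(c,b)}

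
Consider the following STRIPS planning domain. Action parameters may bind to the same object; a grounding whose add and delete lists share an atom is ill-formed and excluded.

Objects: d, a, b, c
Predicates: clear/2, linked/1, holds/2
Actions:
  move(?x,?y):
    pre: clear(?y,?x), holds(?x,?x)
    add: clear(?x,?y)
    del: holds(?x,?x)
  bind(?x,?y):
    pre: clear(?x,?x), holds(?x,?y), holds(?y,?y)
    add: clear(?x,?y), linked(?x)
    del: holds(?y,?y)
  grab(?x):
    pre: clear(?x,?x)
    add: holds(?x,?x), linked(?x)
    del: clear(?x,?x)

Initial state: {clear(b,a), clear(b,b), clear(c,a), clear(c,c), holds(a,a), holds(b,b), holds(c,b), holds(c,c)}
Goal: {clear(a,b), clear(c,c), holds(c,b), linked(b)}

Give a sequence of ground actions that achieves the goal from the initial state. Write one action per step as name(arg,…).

1. move(a,b)  →  {clear(a,b), clear(b,a), clear(b,b), clear(c,a), clear(c,c), holds(b,b), holds(c,b), holds(c,c)}
2. bind(b,b)  →  {clear(a,b), clear(b,a), clear(b,b), clear(c,a), clear(c,c), holds(c,b), holds(c,c), linked(b)}

move(a,b); bind(b,b)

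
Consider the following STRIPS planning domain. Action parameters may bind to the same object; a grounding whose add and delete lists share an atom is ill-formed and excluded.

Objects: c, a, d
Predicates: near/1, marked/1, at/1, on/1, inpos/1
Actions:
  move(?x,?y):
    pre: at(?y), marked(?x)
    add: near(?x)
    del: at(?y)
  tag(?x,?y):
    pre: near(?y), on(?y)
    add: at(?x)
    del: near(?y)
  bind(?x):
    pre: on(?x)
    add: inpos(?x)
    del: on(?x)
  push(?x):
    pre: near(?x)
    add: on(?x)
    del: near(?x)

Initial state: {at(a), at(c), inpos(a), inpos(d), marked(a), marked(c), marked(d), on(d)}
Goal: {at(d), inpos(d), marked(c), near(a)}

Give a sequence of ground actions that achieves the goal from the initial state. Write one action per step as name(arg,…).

1. move(a,c)  →  {at(a), inpos(a), inpos(d), marked(a), marked(c), marked(d), near(a), on(d)}
2. move(d,a)  →  {inpos(a), inpos(d), marked(a), marked(c), marked(d), near(a), near(d), on(d)}
3. tag(d,d)  →  {at(d), inpos(a), inpos(d), marked(a), marked(c), marked(d), near(a), on(d)}

move(a,c); move(d,a); tag(d,d)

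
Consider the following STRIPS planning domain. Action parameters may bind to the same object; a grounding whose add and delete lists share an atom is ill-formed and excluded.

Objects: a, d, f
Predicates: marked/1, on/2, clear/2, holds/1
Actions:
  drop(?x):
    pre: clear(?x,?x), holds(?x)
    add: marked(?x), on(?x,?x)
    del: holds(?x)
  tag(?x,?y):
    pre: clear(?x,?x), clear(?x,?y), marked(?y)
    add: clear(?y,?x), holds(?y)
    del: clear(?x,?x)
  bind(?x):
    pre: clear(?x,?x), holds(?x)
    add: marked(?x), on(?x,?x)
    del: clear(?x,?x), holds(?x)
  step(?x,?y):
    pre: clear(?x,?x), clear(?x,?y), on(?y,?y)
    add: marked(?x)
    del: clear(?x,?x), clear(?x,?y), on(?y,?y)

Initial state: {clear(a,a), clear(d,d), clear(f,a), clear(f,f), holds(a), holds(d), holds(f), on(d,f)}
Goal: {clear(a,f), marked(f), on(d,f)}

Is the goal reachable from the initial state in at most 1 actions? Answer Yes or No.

No

1. drop(a)  →  {clear(a,a), clear(d,d), clear(f,a), clear(f,f), holds(d), holds(f), marked(a), on(a,a), on(d,f)}
2. drop(f)  →  {clear(a,a), clear(d,d), clear(f,a), clear(f,f), holds(d), marked(a), marked(f), on(a,a), on(d,f), on(f,f)}
3. tag(f,a)  →  {clear(a,a), clear(a,f), clear(d,d), clear(f,a), holds(a), holds(d), marked(a), marked(f), on(a,a), on(d,f), on(f,f)}
optimal plan length = 3; 3 > 1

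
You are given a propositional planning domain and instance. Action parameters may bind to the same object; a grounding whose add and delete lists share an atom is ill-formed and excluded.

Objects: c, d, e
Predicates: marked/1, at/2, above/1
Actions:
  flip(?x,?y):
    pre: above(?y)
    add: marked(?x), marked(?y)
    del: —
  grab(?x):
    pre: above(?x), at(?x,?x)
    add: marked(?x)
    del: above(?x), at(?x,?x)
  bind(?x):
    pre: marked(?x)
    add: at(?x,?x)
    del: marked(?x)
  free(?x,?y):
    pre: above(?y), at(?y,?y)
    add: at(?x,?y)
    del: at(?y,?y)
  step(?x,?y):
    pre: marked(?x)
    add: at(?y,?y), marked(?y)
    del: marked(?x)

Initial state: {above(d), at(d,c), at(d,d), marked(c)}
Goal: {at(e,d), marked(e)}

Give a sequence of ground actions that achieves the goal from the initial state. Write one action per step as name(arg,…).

flip(e,d); free(e,d)

1. flip(e,d)  →  {above(d), at(d,c), at(d,d), marked(c), marked(d), marked(e)}
2. free(e,d)  →  {above(d), at(d,c), at(e,d), marked(c), marked(d), marked(e)}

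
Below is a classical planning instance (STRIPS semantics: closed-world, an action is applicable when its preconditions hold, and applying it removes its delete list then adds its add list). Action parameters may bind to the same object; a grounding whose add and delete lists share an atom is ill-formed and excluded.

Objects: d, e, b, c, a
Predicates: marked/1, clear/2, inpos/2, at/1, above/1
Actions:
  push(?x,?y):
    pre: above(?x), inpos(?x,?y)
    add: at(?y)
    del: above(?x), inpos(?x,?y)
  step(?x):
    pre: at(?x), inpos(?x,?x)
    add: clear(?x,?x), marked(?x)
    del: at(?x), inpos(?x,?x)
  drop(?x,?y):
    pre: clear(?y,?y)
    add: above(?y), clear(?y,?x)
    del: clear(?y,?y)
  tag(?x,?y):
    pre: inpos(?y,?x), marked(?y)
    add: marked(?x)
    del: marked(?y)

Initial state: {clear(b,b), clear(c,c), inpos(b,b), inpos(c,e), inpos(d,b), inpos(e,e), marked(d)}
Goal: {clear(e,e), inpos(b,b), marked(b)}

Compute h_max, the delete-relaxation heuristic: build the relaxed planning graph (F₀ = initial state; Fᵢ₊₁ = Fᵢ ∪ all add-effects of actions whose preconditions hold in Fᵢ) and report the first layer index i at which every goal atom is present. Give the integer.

3

F0 = init (7 atoms)
F1 = F0 ∪ {above(b), above(c), clear(b,a), clear(b,c), clear(b,d), clear(b,e), clear(c,a), clear(c,b), clear(c,d), clear(c,e), marked(b)}  (18 atoms)
F2 = F1 ∪ {at(b), at(e)}  (20 atoms)
F3 = F2 ∪ {clear(e,e), marked(e)}  (22 atoms)
goal ⊆ F3  ⇒  h_max = 3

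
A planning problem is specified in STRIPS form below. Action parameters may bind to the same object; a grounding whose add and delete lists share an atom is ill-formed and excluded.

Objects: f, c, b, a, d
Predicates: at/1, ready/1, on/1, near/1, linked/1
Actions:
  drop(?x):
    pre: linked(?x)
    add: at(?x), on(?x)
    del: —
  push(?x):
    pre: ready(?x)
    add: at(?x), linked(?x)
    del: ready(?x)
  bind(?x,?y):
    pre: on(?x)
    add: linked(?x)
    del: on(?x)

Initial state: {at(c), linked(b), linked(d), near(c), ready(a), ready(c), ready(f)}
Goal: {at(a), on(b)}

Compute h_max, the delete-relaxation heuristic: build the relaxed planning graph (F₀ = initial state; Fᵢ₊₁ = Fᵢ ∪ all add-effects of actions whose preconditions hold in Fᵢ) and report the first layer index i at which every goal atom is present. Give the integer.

F0 = init (7 atoms)
F1 = F0 ∪ {at(a), at(b), at(d), at(f), linked(a), linked(c), linked(f), on(b), on(d)}  (16 atoms)
goal ⊆ F1  ⇒  h_max = 1

1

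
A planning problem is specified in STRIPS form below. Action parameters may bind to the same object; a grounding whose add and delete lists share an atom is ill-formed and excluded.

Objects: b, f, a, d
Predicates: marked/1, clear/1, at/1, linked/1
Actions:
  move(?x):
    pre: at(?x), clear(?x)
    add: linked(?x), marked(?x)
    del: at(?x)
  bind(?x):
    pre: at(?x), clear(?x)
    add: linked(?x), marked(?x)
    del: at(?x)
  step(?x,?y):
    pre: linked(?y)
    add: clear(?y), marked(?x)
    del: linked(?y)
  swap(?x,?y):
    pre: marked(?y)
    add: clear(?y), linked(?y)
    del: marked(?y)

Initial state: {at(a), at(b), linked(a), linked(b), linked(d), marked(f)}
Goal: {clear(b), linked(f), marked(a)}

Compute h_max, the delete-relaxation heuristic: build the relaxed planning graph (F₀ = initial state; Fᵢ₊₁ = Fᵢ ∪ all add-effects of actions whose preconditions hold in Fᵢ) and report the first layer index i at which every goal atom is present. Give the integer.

F0 = init (6 atoms)
F1 = F0 ∪ {clear(a), clear(b), clear(d), clear(f), linked(f), marked(a), marked(b), marked(d)}  (14 atoms)
goal ⊆ F1  ⇒  h_max = 1

1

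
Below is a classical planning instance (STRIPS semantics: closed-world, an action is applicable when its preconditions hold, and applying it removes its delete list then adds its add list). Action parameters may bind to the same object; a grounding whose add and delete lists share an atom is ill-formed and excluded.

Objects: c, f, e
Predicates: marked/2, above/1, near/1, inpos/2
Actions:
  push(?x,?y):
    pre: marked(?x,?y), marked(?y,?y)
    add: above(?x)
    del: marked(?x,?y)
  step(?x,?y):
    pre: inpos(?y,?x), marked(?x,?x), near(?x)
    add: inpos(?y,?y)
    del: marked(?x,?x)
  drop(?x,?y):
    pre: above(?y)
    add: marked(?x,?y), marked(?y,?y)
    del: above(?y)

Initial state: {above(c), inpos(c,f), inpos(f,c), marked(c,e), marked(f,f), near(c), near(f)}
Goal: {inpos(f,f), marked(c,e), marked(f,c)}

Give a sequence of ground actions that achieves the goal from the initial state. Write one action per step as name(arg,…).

drop(f,c); step(c,f)

1. drop(f,c)  →  {inpos(c,f), inpos(f,c), marked(c,c), marked(c,e), marked(f,c), marked(f,f), near(c), near(f)}
2. step(c,f)  →  {inpos(c,f), inpos(f,c), inpos(f,f), marked(c,e), marked(f,c), marked(f,f), near(c), near(f)}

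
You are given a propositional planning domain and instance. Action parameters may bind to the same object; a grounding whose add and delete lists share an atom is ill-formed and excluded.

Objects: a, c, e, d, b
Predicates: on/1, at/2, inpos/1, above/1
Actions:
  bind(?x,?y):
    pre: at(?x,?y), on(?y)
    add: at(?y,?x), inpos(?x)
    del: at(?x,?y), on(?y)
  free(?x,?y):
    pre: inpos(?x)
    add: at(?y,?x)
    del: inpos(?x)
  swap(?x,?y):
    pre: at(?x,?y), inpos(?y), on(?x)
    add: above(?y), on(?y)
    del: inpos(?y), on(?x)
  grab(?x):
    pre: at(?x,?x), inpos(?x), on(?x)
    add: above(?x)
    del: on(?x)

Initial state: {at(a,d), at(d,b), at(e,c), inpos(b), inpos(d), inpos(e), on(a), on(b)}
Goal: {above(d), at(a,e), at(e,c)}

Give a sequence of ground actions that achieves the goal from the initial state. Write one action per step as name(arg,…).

free(e,a); swap(a,d)

1. free(e,a)  →  {at(a,d), at(a,e), at(d,b), at(e,c), inpos(b), inpos(d), on(a), on(b)}
2. swap(a,d)  →  {above(d), at(a,d), at(a,e), at(d,b), at(e,c), inpos(b), on(b), on(d)}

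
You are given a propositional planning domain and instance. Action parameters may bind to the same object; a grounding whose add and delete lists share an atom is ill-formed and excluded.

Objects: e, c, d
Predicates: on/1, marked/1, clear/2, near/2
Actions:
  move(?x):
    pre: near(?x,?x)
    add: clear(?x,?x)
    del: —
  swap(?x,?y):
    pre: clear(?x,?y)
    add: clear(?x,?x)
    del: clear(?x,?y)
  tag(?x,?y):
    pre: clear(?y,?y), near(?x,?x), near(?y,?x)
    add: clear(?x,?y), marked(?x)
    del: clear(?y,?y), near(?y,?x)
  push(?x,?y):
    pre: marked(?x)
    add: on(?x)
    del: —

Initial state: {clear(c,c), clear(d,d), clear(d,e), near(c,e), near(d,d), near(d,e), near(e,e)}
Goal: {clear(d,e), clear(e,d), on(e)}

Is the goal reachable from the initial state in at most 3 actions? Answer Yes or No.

Yes

1. tag(e,d)  →  {clear(c,c), clear(d,e), clear(e,d), marked(e), near(c,e), near(d,d), near(e,e)}
2. push(e,e)  →  {clear(c,c), clear(d,e), clear(e,d), marked(e), near(c,e), near(d,d), near(e,e), on(e)}
optimal plan length = 2; 2 ≤ 3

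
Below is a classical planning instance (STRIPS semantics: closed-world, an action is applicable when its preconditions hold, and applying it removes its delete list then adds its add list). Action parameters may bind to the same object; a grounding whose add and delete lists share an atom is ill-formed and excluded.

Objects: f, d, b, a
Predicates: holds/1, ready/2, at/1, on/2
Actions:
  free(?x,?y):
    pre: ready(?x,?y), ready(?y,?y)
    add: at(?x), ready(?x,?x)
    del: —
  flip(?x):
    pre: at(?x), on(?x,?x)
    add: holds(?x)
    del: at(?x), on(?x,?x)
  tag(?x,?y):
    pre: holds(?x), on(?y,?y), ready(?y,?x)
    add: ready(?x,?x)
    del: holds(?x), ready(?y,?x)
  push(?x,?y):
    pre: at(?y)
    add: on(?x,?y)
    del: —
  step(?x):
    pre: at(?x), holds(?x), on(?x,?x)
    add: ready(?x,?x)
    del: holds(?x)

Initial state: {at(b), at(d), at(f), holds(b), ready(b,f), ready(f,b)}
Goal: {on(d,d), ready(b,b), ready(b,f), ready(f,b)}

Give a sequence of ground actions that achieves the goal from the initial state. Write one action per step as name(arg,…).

1. push(d,d)  →  {at(b), at(d), at(f), holds(b), on(d,d), ready(b,f), ready(f,b)}
2. push(b,b)  →  {at(b), at(d), at(f), holds(b), on(b,b), on(d,d), ready(b,f), ready(f,b)}
3. step(b)  →  {at(b), at(d), at(f), on(b,b), on(d,d), ready(b,b), ready(b,f), ready(f,b)}

push(d,d); push(b,b); step(b)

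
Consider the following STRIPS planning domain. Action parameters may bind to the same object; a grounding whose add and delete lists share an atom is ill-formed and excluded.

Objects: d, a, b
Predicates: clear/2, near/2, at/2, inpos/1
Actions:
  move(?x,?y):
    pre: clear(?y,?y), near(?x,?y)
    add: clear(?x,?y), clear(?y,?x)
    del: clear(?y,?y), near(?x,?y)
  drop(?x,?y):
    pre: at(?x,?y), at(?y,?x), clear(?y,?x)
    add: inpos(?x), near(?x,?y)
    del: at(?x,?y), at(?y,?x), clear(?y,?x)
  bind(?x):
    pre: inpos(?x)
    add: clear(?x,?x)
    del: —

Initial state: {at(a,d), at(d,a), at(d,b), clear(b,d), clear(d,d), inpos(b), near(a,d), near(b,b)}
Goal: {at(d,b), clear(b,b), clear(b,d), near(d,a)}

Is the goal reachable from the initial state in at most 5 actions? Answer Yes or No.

Yes

1. move(a,d)  →  {at(a,d), at(d,a), at(d,b), clear(a,d), clear(b,d), clear(d,a), inpos(b), near(b,b)}
2. drop(d,a)  →  {at(d,b), clear(b,d), clear(d,a), inpos(b), inpos(d), near(b,b), near(d,a)}
3. bind(b)  →  {at(d,b), clear(b,b), clear(b,d), clear(d,a), inpos(b), inpos(d), near(b,b), near(d,a)}
optimal plan length = 3; 3 ≤ 5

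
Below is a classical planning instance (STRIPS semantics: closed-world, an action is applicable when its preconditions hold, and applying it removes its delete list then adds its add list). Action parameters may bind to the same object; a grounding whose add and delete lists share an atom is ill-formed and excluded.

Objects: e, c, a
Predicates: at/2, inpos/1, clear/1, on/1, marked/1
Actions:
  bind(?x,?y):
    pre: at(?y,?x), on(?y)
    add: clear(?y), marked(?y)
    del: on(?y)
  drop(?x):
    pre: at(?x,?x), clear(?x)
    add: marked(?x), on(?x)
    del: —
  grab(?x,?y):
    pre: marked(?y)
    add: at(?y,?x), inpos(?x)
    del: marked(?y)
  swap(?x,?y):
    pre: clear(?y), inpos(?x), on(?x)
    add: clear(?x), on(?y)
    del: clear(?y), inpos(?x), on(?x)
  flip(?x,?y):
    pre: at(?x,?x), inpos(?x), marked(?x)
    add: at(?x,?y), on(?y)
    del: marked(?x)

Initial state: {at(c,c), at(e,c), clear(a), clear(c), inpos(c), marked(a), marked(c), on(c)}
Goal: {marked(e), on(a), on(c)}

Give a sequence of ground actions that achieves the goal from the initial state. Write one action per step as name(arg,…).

grab(a,a); drop(a); flip(c,e); bind(c,e)

1. grab(a,a)  →  {at(a,a), at(c,c), at(e,c), clear(a), clear(c), inpos(a), inpos(c), marked(c), on(c)}
2. drop(a)  →  {at(a,a), at(c,c), at(e,c), clear(a), clear(c), inpos(a), inpos(c), marked(a), marked(c), on(a), on(c)}
3. flip(c,e)  →  {at(a,a), at(c,c), at(c,e), at(e,c), clear(a), clear(c), inpos(a), inpos(c), marked(a), on(a), on(c), on(e)}
4. bind(c,e)  →  {at(a,a), at(c,c), at(c,e), at(e,c), clear(a), clear(c), clear(e), inpos(a), inpos(c), marked(a), marked(e), on(a), on(c)}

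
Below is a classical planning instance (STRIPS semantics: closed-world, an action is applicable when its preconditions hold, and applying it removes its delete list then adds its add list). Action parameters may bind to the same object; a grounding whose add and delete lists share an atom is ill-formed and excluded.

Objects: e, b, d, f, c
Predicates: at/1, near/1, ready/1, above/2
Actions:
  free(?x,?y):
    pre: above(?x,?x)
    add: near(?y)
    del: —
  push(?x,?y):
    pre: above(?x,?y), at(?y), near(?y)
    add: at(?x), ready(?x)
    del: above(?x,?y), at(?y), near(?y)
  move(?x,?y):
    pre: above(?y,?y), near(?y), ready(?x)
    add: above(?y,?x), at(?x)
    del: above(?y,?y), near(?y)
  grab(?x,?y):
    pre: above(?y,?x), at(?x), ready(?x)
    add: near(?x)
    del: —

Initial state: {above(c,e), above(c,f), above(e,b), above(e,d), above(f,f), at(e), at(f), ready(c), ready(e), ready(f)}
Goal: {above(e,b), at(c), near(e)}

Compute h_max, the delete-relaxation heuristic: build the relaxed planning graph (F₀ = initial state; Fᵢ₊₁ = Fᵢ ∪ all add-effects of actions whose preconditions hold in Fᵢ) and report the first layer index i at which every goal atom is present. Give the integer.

2

F0 = init (10 atoms)
F1 = F0 ∪ {near(b), near(c), near(d), near(e), near(f)}  (15 atoms)
F2 = F1 ∪ {above(f,c), above(f,e), at(c)}  (18 atoms)
goal ⊆ F2  ⇒  h_max = 2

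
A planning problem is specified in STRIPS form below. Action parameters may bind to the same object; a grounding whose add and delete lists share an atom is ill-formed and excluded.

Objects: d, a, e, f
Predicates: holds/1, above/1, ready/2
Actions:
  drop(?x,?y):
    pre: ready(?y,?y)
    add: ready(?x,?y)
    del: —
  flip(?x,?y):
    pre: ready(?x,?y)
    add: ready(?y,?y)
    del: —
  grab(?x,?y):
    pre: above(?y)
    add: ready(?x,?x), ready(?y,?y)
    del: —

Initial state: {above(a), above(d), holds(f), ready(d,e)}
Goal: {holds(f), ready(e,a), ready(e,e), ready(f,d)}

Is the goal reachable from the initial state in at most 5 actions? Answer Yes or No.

Yes

1. flip(d,e)  →  {above(a), above(d), holds(f), ready(d,e), ready(e,e)}
2. grab(d,a)  →  {above(a), above(d), holds(f), ready(a,a), ready(d,d), ready(d,e), ready(e,e)}
3. drop(e,a)  →  {above(a), above(d), holds(f), ready(a,a), ready(d,d), ready(d,e), ready(e,a), ready(e,e)}
4. drop(f,d)  →  {above(a), above(d), holds(f), ready(a,a), ready(d,d), ready(d,e), ready(e,a), ready(e,e), ready(f,d)}
optimal plan length = 4; 4 ≤ 5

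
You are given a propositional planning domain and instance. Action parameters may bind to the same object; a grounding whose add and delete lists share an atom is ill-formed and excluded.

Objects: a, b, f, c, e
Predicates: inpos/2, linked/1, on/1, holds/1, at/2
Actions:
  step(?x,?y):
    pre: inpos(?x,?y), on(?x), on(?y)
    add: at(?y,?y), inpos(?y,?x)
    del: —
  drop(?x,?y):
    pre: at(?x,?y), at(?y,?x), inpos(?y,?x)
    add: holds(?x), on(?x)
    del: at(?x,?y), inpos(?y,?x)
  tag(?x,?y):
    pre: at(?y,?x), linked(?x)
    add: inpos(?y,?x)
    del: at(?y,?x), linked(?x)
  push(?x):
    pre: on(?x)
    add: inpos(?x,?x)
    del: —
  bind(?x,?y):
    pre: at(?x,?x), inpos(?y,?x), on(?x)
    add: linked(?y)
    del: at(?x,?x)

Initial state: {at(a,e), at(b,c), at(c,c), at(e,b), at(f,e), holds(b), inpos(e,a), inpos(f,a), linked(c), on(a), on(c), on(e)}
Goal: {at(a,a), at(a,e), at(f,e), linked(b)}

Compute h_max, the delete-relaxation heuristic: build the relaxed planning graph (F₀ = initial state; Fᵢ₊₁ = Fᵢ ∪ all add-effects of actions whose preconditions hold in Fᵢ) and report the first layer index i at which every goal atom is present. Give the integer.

2

F0 = init (12 atoms)
F1 = F0 ∪ {at(a,a), inpos(a,a), inpos(a,e), inpos(b,c), inpos(c,c), inpos(e,e)}  (18 atoms)
F2 = F1 ∪ {at(e,e), holds(a), holds(c), linked(a), linked(b), linked(e), linked(f)}  (25 atoms)
goal ⊆ F2  ⇒  h_max = 2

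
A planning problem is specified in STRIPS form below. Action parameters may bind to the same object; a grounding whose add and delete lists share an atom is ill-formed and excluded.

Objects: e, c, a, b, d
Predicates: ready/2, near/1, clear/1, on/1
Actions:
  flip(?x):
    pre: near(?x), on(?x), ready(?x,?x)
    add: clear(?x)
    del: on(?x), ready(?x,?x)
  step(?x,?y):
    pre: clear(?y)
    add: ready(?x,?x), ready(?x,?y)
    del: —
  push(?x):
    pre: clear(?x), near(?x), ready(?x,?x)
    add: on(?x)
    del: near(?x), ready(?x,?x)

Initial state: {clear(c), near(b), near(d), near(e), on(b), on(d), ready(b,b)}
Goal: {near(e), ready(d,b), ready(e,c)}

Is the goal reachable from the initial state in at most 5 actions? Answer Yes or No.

Yes

1. flip(b)  →  {clear(b), clear(c), near(b), near(d), near(e), on(d)}
2. step(e,c)  →  {clear(b), clear(c), near(b), near(d), near(e), on(d), ready(e,c), ready(e,e)}
3. step(d,b)  →  {clear(b), clear(c), near(b), near(d), near(e), on(d), ready(d,b), ready(d,d), ready(e,c), ready(e,e)}
optimal plan length = 3; 3 ≤ 5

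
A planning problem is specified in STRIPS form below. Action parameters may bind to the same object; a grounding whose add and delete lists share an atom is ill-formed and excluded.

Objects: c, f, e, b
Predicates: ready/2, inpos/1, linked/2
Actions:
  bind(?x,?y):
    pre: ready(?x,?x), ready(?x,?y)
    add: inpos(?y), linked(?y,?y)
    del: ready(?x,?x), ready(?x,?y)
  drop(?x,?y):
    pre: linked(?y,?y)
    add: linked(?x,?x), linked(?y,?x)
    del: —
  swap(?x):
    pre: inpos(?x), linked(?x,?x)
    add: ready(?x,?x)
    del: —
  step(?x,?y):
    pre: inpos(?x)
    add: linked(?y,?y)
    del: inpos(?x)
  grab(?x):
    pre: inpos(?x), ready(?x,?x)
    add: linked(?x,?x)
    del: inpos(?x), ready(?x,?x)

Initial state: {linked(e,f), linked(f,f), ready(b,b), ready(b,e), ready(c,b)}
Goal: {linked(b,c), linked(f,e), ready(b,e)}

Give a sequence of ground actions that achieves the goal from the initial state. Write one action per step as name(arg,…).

1. bind(b,b)  →  {inpos(b), linked(b,b), linked(e,f), linked(f,f), ready(b,e), ready(c,b)}
2. drop(c,b)  →  {inpos(b), linked(b,b), linked(b,c), linked(c,c), linked(e,f), linked(f,f), ready(b,e), ready(c,b)}
3. drop(e,f)  →  {inpos(b), linked(b,b), linked(b,c), linked(c,c), linked(e,e), linked(e,f), linked(f,e), linked(f,f), ready(b,e), ready(c,b)}

bind(b,b); drop(c,b); drop(e,f)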